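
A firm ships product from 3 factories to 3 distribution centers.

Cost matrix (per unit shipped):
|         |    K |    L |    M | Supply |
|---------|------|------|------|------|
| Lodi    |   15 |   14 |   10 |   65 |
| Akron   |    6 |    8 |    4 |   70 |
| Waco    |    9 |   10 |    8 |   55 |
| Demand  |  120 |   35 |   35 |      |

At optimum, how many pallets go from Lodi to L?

30

Solving gives:
  Lodi→L: 30 pallets
  Lodi→M: 35 pallets
  Akron→K: 70 pallets
  Waco→K: 50 pallets
  Waco→L: 5 pallets
Total cost = 1690.
So Lodi→L carries 30 pallets.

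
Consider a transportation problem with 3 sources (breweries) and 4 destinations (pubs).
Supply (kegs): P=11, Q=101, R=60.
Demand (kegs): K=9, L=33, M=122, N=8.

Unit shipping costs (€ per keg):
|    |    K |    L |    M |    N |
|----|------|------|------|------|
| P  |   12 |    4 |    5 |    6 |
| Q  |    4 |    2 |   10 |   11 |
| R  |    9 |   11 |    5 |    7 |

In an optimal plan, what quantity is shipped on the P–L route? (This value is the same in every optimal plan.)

0

The minimum-cost plan:
  P to M: 3 kegs
  P to N: 8 kegs
  Q to K: 9 kegs
  Q to L: 33 kegs
  Q to M: 59 kegs
  R to M: 60 kegs
Total cost = €1055.
The route P→L is not used.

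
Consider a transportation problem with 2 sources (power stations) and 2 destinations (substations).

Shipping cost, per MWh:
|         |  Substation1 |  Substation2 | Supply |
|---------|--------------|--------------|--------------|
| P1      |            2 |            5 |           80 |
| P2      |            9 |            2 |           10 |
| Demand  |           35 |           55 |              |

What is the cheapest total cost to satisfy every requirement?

Optimal allocation:
  P1 to Substation1: 35 × 2 = 70
  P1 to Substation2: 45 × 5 = 225
  P2 to Substation2: 10 × 2 = 20
Total = 70 + 225 + 20 = 315.
(Supply check: P1 ships 80; P2 ships 10.)

315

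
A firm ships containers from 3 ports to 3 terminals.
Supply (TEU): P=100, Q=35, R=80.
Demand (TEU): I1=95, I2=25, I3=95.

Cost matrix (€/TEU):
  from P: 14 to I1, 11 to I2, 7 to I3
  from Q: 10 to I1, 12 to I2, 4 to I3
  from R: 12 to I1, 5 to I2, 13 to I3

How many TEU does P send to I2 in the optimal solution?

Solving gives:
  P–I1: 5 × €14 = €70
  P–I3: 95 × €7 = €665
  Q–I1: 35 × €10 = €350
  R–I1: 55 × €12 = €660
  R–I2: 25 × €5 = €125
Total cost = €1870.
The route P→I2 is not used.

0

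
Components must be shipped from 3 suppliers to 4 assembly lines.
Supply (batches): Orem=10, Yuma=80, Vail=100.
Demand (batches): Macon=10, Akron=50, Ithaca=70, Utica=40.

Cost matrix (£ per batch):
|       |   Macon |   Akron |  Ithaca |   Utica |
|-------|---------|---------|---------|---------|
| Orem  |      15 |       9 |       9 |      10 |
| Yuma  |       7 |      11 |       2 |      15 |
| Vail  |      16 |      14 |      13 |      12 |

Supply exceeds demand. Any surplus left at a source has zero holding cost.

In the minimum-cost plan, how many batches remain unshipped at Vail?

Minimum-cost shipments:
  Orem to Akron: 10 × £9 = £90
  Yuma to Macon: 10 × £7 = £70
  Yuma to Ithaca: 70 × £2 = £140
  Vail to Akron: 40 × £14 = £560
  Vail to Utica: 40 × £12 = £480
Total cost = £1340.
Vail ships 80 of its 100, leaving 20.

20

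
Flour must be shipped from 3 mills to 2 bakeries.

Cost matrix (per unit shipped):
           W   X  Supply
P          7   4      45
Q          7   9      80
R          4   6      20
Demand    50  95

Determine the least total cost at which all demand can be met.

An optimal shipping plan:
  P→X: 45 × 4 = 180
  Q→W: 50 × 7 = 350
  Q→X: 30 × 9 = 270
  R→X: 20 × 6 = 120
Total = 180 + 350 + 270 + 120 = 920.
(Supply check: P ships 45; Q ships 80; R ships 20.)

920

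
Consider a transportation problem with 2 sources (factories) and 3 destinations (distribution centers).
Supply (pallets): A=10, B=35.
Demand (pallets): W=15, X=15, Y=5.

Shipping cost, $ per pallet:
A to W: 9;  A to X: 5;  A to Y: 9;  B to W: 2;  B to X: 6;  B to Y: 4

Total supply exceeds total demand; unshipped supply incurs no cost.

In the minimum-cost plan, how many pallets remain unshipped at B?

10

An optimal plan:
  A to X: 10 × $5 = $50
  B to W: 15 × $2 = $30
  B to X: 5 × $6 = $30
  B to Y: 5 × $4 = $20
Total cost = $130.
B ships 25 of its 35, leaving 10.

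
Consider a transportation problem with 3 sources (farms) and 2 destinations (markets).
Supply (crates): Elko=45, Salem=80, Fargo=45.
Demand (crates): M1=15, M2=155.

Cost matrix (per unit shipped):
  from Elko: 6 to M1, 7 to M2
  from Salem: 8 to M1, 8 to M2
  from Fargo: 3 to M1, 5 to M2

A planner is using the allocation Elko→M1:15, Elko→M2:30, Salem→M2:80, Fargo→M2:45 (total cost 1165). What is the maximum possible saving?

15

Current plan cost = 15·6 + 30·7 + 80·8 + 45·5 = 1165.
Optimal plan:
  Elko→M2: 45 × 7 = 315
  Salem→M2: 80 × 8 = 640
  Fargo→M1: 15 × 3 = 45
  Fargo→M2: 30 × 5 = 150
Optimal cost = 1150.
Saving = 1165 − 1150 = 15.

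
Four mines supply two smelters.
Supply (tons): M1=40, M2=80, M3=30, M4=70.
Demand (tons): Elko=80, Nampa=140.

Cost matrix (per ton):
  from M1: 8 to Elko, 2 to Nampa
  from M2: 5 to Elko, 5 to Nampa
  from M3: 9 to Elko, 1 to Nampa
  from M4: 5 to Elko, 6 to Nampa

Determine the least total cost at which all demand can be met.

860

Optimal allocation:
  M1 to Nampa: 40 tons
  M2 to Elko: 10 tons
  M2 to Nampa: 70 tons
  M3 to Nampa: 30 tons
  M4 to Elko: 70 tons
Total cost = 860.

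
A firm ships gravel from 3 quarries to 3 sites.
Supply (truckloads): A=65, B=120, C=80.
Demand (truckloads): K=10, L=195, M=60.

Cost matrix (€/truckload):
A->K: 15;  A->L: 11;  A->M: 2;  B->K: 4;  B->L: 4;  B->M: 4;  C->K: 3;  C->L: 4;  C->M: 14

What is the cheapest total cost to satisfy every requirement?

965

One minimum-cost allocation:
  A–L: 5 × €11 = €55
  A–M: 60 × €2 = €120
  B–L: 120 × €4 = €480
  C–K: 10 × €3 = €30
  C–L: 70 × €4 = €280
Total = 55 + 120 + 480 + 30 + 280 = €965.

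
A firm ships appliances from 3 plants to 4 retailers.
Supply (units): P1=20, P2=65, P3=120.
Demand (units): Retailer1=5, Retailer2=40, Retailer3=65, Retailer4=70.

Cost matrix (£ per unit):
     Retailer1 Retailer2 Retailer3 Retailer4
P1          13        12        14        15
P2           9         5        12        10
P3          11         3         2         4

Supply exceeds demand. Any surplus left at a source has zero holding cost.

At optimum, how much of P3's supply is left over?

0

An optimal plan:
  P2 to Retailer1: 5 units
  P2 to Retailer2: 40 units
  P2 to Retailer4: 15 units
  P3 to Retailer3: 65 units
  P3 to Retailer4: 55 units
Total cost = £745.
P3 ships 120 of its 120, leaving 0.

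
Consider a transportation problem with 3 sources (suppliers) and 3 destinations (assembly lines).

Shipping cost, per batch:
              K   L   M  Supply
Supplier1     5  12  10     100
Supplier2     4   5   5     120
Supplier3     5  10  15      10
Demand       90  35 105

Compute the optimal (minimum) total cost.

An optimal shipping plan:
  Supplier1→K: 80 × 5 = 400
  Supplier1→M: 20 × 10 = 200
  Supplier2→L: 35 × 5 = 175
  Supplier2→M: 85 × 5 = 425
  Supplier3→K: 10 × 5 = 50
Total = 400 + 200 + 175 + 425 + 50 = 1250.

1250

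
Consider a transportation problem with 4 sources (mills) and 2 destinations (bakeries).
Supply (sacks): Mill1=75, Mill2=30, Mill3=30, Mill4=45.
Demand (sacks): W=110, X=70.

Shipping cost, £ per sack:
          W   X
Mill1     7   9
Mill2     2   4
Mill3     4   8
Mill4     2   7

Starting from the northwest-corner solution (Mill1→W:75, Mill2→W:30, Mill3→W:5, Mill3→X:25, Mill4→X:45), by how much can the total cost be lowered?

185

Current plan cost = 75·7 + 30·2 + 5·4 + 25·8 + 45·7 = £1120.
Optimal plan:
  Mill1→W: 5 × £7 = £35
  Mill1→X: 70 × £9 = £630
  Mill2→W: 30 × £2 = £60
  Mill3→W: 30 × £4 = £120
  Mill4→W: 45 × £2 = £90
Optimal cost = £935.
Saving = 1120 − 935 = £185.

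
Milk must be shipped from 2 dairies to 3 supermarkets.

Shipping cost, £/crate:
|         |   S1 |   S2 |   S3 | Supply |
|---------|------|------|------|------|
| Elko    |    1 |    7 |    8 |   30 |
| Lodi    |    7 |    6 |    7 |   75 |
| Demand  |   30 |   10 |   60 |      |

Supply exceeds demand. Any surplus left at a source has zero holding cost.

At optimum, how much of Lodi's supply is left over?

5

An optimal plan:
  Elko->S1: 30 × £1 = £30
  Lodi->S2: 10 × £6 = £60
  Lodi->S3: 60 × £7 = £420
Total cost = £510.
Lodi ships 70 of its 75, leaving 5.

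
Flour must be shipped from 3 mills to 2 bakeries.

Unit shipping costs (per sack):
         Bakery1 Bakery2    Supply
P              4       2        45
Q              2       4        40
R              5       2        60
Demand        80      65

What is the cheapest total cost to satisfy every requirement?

One minimum-cost allocation:
  P–Bakery1: 40 sacks
  P–Bakery2: 5 sacks
  Q–Bakery1: 40 sacks
  R–Bakery2: 60 sacks
Total cost = 370.

370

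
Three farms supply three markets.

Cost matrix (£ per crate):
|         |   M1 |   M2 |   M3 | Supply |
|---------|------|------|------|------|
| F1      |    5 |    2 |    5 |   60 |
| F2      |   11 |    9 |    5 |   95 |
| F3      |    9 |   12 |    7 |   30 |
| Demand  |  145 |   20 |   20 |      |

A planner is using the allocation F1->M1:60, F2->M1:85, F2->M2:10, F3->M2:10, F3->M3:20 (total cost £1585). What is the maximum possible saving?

Current plan cost = 60·5 + 85·11 + 10·9 + 10·12 + 20·7 = £1585.
Optimal plan:
  F1 to M1: 40 × £5 = £200
  F1 to M2: 20 × £2 = £40
  F2 to M1: 75 × £11 = £825
  F2 to M3: 20 × £5 = £100
  F3 to M1: 30 × £9 = £270
Optimal cost = £1435.
Saving = 1585 − 1435 = £150.

150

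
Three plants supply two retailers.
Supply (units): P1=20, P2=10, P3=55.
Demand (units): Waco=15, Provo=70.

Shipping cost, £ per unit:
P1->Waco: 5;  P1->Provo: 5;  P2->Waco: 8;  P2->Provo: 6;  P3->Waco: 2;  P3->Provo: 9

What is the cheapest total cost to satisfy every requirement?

550

A cheapest plan:
  P1→Provo: 20 × £5 = £100
  P2→Provo: 10 × £6 = £60
  P3→Waco: 15 × £2 = £30
  P3→Provo: 40 × £9 = £360
Total = 100 + 60 + 30 + 360 = £550.
(Supply check: P1 ships 20; P2 ships 10; P3 ships 55.)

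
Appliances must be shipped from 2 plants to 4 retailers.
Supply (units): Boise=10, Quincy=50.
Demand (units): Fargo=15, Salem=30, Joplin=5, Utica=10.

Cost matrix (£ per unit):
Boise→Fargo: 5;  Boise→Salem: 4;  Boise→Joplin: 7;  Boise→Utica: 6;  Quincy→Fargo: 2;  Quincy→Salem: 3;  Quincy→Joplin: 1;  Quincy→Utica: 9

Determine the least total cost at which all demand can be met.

Optimal allocation:
  Boise–Utica: 10 × £6 = £60
  Quincy–Fargo: 15 × £2 = £30
  Quincy–Salem: 30 × £3 = £90
  Quincy–Joplin: 5 × £1 = £5
Total = 60 + 30 + 90 + 5 = £185.

185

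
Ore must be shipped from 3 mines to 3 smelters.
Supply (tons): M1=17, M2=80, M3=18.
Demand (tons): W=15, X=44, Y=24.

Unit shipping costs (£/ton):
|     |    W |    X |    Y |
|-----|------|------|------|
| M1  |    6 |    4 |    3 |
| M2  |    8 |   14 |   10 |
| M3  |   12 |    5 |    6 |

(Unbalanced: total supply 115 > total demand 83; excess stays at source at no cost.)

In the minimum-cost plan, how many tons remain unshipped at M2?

32

An optimal plan:
  M1–X: 17 tons
  M2–W: 15 tons
  M2–X: 9 tons
  M2–Y: 24 tons
  M3–X: 18 tons
Total cost = £644.
M2 ships 48 of its 80, leaving 32.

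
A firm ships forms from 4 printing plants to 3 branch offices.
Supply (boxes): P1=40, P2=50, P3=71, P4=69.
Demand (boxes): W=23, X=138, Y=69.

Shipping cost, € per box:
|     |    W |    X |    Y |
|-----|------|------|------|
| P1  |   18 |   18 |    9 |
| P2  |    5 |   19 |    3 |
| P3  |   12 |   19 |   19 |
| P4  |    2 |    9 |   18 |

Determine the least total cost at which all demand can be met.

2508

An optimal shipping plan:
  P1 to X: 21 boxes
  P1 to Y: 19 boxes
  P2 to Y: 50 boxes
  P3 to X: 71 boxes
  P4 to W: 23 boxes
  P4 to X: 46 boxes
Total cost = €2508.
(Supply check: P1 ships 40; P2 ships 50; P3 ships 71; P4 ships 69.)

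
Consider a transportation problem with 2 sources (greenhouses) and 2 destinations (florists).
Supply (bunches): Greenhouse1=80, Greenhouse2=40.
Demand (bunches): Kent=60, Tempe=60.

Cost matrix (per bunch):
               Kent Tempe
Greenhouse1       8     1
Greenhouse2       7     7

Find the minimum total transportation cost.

500

An optimal shipping plan:
  Greenhouse1 to Kent: 20 bunches
  Greenhouse1 to Tempe: 60 bunches
  Greenhouse2 to Kent: 40 bunches
Total cost = 500.
(Supply check: Greenhouse1 ships 80; Greenhouse2 ships 40.)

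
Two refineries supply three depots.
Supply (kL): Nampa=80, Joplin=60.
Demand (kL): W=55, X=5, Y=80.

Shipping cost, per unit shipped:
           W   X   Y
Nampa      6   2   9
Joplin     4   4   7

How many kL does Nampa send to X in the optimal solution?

The minimum-cost plan:
  Nampa–W: 55 × 6 = 330
  Nampa–X: 5 × 2 = 10
  Nampa–Y: 20 × 9 = 180
  Joplin–Y: 60 × 7 = 420
Total cost = 940.
So Nampa→X carries 5 kL.

5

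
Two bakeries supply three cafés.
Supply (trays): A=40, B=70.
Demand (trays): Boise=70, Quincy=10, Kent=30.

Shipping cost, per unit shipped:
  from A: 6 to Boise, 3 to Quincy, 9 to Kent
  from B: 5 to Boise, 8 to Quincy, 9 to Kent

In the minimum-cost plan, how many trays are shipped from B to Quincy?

Solving gives:
  A–Quincy: 10 × 3 = 30
  A–Kent: 30 × 9 = 270
  B–Boise: 70 × 5 = 350
Total cost = 650.
The route B→Quincy is not used.

0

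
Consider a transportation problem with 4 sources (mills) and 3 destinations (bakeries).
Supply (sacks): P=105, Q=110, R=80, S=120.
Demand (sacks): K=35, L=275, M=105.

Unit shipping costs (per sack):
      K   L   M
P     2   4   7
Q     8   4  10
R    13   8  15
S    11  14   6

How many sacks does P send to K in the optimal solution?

20

The minimum-cost plan:
  P->K: 20 × 2 = 40
  P->L: 85 × 4 = 340
  Q->L: 110 × 4 = 440
  R->L: 80 × 8 = 640
  S->K: 15 × 11 = 165
  S->M: 105 × 6 = 630
Total cost = 2255.
So P→K carries 20 sacks.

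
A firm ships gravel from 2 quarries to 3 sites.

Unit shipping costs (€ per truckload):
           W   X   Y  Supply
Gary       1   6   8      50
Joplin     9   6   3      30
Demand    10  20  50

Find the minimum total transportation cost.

380

Optimal allocation:
  Gary→W: 10 truckloads
  Gary→X: 20 truckloads
  Gary→Y: 20 truckloads
  Joplin→Y: 30 truckloads
Total cost = €380.
(Supply check: Gary ships 50; Joplin ships 30.)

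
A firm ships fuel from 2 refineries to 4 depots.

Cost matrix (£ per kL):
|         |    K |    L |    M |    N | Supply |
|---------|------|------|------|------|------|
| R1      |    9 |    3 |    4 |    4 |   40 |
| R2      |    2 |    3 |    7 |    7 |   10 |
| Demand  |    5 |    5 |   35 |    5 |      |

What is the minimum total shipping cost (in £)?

A cheapest plan:
  R1–M: 35 × £4 = £140
  R1–N: 5 × £4 = £20
  R2–K: 5 × £2 = £10
  R2–L: 5 × £3 = £15
Total = 140 + 20 + 10 + 15 = £185.
(Supply check: R1 ships 40; R2 ships 10.)

185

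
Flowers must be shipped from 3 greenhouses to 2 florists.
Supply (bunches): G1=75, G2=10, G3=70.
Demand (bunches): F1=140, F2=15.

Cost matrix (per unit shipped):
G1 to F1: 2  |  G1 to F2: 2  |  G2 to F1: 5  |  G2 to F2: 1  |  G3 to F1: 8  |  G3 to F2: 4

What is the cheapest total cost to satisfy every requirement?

700

One minimum-cost allocation:
  G1→F1: 75 × 2 = 150
  G2→F1: 10 × 5 = 50
  G3→F1: 55 × 8 = 440
  G3→F2: 15 × 4 = 60
Total = 150 + 50 + 440 + 60 = 700.
(Supply check: G1 ships 75; G2 ships 10; G3 ships 70.)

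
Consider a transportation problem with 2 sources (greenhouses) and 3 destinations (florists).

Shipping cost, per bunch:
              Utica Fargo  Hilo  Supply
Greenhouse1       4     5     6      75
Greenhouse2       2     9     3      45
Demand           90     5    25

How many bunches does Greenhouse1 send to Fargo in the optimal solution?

Optimal shipments:
  Greenhouse1→Utica: 70 × 4 = 280
  Greenhouse1→Fargo: 5 × 5 = 25
  Greenhouse2→Utica: 20 × 2 = 40
  Greenhouse2→Hilo: 25 × 3 = 75
Total cost = 420.
So Greenhouse1→Fargo carries 5 bunches.

5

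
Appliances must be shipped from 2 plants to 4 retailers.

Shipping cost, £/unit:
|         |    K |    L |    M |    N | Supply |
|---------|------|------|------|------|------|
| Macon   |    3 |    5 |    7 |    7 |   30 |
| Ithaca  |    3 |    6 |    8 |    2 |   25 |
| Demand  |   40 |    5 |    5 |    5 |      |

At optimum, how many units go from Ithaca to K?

Optimal shipments:
  Macon->K: 20 units
  Macon->L: 5 units
  Macon->M: 5 units
  Ithaca->K: 20 units
  Ithaca->N: 5 units
Total cost = £190.
So Ithaca→K carries 20 units.

20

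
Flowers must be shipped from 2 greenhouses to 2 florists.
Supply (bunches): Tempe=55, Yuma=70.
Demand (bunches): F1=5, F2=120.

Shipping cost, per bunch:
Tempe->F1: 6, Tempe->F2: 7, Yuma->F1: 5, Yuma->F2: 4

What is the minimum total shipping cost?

One minimum-cost allocation:
  Tempe–F1: 5 bunches
  Tempe–F2: 50 bunches
  Yuma–F2: 70 bunches
Total cost = 660.

660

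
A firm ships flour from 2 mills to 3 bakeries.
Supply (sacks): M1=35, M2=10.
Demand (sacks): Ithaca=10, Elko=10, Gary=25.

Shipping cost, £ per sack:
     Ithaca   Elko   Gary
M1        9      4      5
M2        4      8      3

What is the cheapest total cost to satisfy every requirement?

205

An optimal shipping plan:
  M1 to Elko: 10 sacks
  M1 to Gary: 25 sacks
  M2 to Ithaca: 10 sacks
Total cost = £205.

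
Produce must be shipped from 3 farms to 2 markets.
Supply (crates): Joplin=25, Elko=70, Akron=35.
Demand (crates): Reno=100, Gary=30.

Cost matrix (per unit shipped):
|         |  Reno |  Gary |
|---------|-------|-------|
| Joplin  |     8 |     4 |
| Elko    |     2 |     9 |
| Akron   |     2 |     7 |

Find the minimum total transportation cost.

335

Optimal allocation:
  Joplin to Gary: 25 × 4 = 100
  Elko to Reno: 70 × 2 = 140
  Akron to Reno: 30 × 2 = 60
  Akron to Gary: 5 × 7 = 35
Total = 100 + 140 + 60 + 35 = 335.
(Supply check: Joplin ships 25; Elko ships 70; Akron ships 35.)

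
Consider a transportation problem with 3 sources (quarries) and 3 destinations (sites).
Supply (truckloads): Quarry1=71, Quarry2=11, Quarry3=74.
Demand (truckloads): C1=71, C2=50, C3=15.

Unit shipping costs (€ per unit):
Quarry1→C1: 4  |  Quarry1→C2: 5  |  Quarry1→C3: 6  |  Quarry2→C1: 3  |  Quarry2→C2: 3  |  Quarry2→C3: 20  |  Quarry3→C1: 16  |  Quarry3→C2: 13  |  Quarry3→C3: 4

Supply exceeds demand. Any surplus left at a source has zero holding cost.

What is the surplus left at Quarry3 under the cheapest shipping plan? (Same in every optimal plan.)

20

An optimal plan:
  Quarry1–C1: 71 truckloads
  Quarry2–C2: 11 truckloads
  Quarry3–C2: 39 truckloads
  Quarry3–C3: 15 truckloads
Total cost = €884.
Quarry3 ships 54 of its 74, leaving 20.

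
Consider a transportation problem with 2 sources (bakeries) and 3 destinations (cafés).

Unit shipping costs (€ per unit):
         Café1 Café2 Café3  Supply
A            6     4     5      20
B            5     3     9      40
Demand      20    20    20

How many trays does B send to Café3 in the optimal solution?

0

Optimal shipments:
  A to Café3: 20 × €5 = €100
  B to Café1: 20 × €5 = €100
  B to Café2: 20 × €3 = €60
Total cost = €260.
The route B→Café3 is not used.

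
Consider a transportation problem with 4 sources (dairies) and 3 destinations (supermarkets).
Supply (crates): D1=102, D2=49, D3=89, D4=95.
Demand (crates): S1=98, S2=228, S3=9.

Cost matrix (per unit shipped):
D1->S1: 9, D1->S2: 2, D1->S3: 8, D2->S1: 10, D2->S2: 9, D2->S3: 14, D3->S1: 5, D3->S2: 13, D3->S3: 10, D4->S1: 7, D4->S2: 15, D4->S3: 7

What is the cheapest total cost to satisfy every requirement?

2371

An optimal shipping plan:
  D1→S2: 102 × 2 = 204
  D2→S2: 49 × 9 = 441
  D3→S1: 89 × 5 = 445
  D4→S1: 9 × 7 = 63
  D4→S2: 77 × 15 = 1155
  D4→S3: 9 × 7 = 63
Total = 204 + 441 + 445 + 63 + 1155 + 63 = 2371.
(Supply check: D1 ships 102; D2 ships 49; D3 ships 89; D4 ships 95.)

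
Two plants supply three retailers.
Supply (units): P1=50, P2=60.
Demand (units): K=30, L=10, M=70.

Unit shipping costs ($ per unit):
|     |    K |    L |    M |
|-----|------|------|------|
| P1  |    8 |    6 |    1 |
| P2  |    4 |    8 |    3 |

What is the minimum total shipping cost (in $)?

An optimal shipping plan:
  P1 to L: 10 × $6 = $60
  P1 to M: 40 × $1 = $40
  P2 to K: 30 × $4 = $120
  P2 to M: 30 × $3 = $90
Total = 60 + 40 + 120 + 90 = $310.

310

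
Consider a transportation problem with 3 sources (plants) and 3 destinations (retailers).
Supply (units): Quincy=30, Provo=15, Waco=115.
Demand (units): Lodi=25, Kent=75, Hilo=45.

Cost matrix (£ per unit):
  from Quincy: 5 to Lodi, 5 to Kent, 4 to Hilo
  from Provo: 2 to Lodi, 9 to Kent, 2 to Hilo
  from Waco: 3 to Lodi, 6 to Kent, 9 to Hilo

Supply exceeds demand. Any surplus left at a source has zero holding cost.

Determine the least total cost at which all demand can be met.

An optimal shipping plan:
  Quincy→Hilo: 30 units
  Provo→Hilo: 15 units
  Waco→Lodi: 25 units
  Waco→Kent: 75 units
Total cost = £675.

675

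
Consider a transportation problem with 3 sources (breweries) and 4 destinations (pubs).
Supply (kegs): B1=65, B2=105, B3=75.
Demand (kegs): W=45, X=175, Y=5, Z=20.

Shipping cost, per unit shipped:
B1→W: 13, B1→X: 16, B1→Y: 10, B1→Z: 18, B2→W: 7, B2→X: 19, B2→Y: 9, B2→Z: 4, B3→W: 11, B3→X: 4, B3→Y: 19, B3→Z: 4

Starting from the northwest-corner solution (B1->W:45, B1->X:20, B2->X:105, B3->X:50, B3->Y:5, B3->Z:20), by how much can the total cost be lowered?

830

Current plan cost = 45·13 + 20·16 + 105·19 + 50·4 + 5·19 + 20·4 = 3275.
Optimal plan:
  B1–X: 65 kegs
  B2–W: 45 kegs
  B2–X: 35 kegs
  B2–Y: 5 kegs
  B2–Z: 20 kegs
  B3–X: 75 kegs
Optimal cost = 2445.
Saving = 3275 − 2445 = 830.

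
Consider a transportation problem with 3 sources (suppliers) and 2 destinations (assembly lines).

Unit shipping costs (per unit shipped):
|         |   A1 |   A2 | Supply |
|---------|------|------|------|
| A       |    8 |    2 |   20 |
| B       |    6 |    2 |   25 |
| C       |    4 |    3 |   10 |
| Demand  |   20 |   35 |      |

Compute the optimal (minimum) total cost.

170

An optimal shipping plan:
  A->A2: 20 × 2 = 40
  B->A1: 10 × 6 = 60
  B->A2: 15 × 2 = 30
  C->A1: 10 × 4 = 40
Total = 40 + 60 + 30 + 40 = 170.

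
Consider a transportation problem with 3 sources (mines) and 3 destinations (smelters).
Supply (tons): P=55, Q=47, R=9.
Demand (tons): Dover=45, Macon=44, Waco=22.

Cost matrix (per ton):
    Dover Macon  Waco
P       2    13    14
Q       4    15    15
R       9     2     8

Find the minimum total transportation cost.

943

Optimal allocation:
  P->Dover: 20 × 2 = 40
  P->Macon: 35 × 13 = 455
  Q->Dover: 25 × 4 = 100
  Q->Waco: 22 × 15 = 330
  R->Macon: 9 × 2 = 18
Total = 40 + 455 + 100 + 330 + 18 = 943.
(Supply check: P ships 55; Q ships 47; R ships 9.)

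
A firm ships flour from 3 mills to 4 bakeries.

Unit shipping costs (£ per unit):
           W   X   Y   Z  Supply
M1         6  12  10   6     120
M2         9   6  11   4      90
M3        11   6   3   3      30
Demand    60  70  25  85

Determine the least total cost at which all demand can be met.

1310

One minimum-cost allocation:
  M1–W: 60 × £6 = £360
  M1–Z: 60 × £6 = £360
  M2–X: 70 × £6 = £420
  M2–Z: 20 × £4 = £80
  M3–Y: 25 × £3 = £75
  M3–Z: 5 × £3 = £15
Total = 360 + 360 + 420 + 80 + 75 + 15 = £1310.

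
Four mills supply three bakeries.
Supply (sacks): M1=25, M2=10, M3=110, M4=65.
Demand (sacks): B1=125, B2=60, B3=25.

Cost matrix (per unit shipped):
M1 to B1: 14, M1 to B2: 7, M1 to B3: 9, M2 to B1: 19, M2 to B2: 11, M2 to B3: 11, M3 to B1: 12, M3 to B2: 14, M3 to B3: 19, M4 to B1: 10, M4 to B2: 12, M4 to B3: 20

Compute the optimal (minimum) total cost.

2385

An optimal shipping plan:
  M1->B2: 10 × 7 = 70
  M1->B3: 15 × 9 = 135
  M2->B3: 10 × 11 = 110
  M3->B1: 110 × 12 = 1320
  M4->B1: 15 × 10 = 150
  M4->B2: 50 × 12 = 600
Total = 70 + 135 + 110 + 1320 + 150 + 600 = 2385.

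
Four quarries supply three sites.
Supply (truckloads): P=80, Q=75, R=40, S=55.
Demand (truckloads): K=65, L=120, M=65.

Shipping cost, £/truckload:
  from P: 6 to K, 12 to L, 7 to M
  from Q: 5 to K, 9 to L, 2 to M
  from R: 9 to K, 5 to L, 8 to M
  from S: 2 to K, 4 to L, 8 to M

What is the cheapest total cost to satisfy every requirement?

One minimum-cost allocation:
  P–K: 65 × £6 = £390
  P–L: 15 × £12 = £180
  Q–L: 10 × £9 = £90
  Q–M: 65 × £2 = £130
  R–L: 40 × £5 = £200
  S–L: 55 × £4 = £220
Total = 390 + 180 + 90 + 130 + 200 + 220 = £1210.

1210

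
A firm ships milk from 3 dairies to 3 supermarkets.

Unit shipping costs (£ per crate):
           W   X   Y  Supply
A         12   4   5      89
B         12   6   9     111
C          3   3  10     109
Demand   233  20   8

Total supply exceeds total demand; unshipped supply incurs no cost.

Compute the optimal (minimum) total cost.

1935

A cheapest plan:
  A→W: 13 × £12 = £156
  A→X: 20 × £4 = £80
  A→Y: 8 × £5 = £40
  B→W: 111 × £12 = £1332
  C→W: 109 × £3 = £327
Total = 156 + 80 + 40 + 1332 + 327 = £1935.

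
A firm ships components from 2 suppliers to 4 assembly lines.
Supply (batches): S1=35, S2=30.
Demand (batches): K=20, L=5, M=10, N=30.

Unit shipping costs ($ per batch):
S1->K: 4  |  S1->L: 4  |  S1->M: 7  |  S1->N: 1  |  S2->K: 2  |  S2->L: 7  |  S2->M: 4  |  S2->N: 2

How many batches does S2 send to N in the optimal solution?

Optimal shipments:
  S1 to L: 5 batches
  S1 to N: 30 batches
  S2 to K: 20 batches
  S2 to M: 10 batches
Total cost = $130.
The route S2→N is not used.

0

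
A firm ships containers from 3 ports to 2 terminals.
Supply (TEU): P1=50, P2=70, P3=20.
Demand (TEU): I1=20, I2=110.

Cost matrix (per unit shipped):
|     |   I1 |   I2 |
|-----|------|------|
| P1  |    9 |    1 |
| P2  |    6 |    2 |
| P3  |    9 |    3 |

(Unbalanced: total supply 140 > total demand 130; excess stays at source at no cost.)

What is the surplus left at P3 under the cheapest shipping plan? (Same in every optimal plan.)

10

An optimal plan:
  P1–I2: 50 × 1 = 50
  P2–I1: 20 × 6 = 120
  P2–I2: 50 × 2 = 100
  P3–I2: 10 × 3 = 30
Total cost = 300.
P3 ships 10 of its 20, leaving 10.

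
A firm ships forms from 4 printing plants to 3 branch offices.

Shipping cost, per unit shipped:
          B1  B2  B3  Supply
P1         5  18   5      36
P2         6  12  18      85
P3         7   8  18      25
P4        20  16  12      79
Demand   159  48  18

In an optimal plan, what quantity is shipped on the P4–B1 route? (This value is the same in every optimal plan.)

13

Optimal shipments:
  P1→B1: 36 × 5 = 180
  P2→B1: 85 × 6 = 510
  P3→B1: 25 × 7 = 175
  P4→B1: 13 × 20 = 260
  P4→B2: 48 × 16 = 768
  P4→B3: 18 × 12 = 216
Total cost = 2109.
So P4→B1 carries 13 boxes.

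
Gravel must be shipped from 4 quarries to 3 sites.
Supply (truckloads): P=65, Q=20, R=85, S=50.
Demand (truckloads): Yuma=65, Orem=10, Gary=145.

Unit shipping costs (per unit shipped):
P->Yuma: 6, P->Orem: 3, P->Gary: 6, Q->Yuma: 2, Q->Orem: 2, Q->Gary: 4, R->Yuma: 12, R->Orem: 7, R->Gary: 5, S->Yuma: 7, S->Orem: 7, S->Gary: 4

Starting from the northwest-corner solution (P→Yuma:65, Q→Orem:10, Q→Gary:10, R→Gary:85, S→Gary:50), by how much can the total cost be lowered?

50

Current plan cost = 65·6 + 10·2 + 10·4 + 85·5 + 50·4 = 1075.
Optimal plan:
  P–Yuma: 45 × 6 = 270
  P–Orem: 10 × 3 = 30
  P–Gary: 10 × 6 = 60
  Q–Yuma: 20 × 2 = 40
  R–Gary: 85 × 5 = 425
  S–Gary: 50 × 4 = 200
Optimal cost = 1025.
Saving = 1075 − 1025 = 50.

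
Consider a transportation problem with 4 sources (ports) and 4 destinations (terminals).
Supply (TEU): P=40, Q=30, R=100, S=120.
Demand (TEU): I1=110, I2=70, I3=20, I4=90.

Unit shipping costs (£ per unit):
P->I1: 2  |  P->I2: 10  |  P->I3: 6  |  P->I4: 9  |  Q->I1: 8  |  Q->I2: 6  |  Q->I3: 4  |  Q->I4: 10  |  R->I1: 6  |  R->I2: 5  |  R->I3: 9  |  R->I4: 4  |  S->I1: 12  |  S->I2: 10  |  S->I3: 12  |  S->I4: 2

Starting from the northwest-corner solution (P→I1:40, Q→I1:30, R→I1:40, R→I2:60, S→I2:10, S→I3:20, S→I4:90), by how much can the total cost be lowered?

110

Current plan cost = 40·2 + 30·8 + 40·6 + 60·5 + 10·10 + 20·12 + 90·2 = £1380.
Optimal plan:
  P->I1: 40 TEU
  Q->I2: 10 TEU
  Q->I3: 20 TEU
  R->I1: 70 TEU
  R->I2: 30 TEU
  S->I2: 30 TEU
  S->I4: 90 TEU
Optimal cost = £1270.
Saving = 1380 − 1270 = £110.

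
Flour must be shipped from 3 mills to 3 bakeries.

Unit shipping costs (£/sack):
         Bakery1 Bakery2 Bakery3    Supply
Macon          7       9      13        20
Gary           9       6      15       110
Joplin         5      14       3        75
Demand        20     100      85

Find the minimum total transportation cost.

1115

A cheapest plan:
  Macon→Bakery1: 10 × £7 = £70
  Macon→Bakery3: 10 × £13 = £130
  Gary→Bakery1: 10 × £9 = £90
  Gary→Bakery2: 100 × £6 = £600
  Joplin→Bakery3: 75 × £3 = £225
Total = 70 + 130 + 90 + 600 + 225 = £1115.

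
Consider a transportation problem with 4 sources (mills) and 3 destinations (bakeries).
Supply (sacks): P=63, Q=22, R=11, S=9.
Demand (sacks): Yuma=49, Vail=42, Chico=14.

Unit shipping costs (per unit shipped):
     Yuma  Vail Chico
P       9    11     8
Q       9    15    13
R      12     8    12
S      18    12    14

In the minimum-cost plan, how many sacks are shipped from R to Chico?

Solving gives:
  P–Yuma: 27 × 9 = 243
  P–Vail: 22 × 11 = 242
  P–Chico: 14 × 8 = 112
  Q–Yuma: 22 × 9 = 198
  R–Vail: 11 × 8 = 88
  S–Vail: 9 × 12 = 108
Total cost = 991.
The route R→Chico is not used.

0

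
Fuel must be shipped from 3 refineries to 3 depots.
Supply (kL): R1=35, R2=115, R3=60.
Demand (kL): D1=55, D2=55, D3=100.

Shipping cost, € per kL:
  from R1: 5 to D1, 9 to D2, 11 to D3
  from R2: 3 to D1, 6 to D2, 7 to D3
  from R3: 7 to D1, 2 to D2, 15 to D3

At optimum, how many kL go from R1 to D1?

The minimum-cost plan:
  R1→D1: 35 × €5 = €175
  R2→D1: 15 × €3 = €45
  R2→D3: 100 × €7 = €700
  R3→D1: 5 × €7 = €35
  R3→D2: 55 × €2 = €110
Total cost = €1065.
So R1→D1 carries 35 kL.

35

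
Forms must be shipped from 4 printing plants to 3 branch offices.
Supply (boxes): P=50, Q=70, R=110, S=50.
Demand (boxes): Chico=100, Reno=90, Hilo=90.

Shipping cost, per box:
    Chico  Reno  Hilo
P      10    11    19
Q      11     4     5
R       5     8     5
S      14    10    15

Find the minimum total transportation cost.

1860

A cheapest plan:
  P->Chico: 50 × 10 = 500
  Q->Reno: 40 × 4 = 160
  Q->Hilo: 30 × 5 = 150
  R->Chico: 50 × 5 = 250
  R->Hilo: 60 × 5 = 300
  S->Reno: 50 × 10 = 500
Total = 500 + 160 + 150 + 250 + 300 + 500 = 1860.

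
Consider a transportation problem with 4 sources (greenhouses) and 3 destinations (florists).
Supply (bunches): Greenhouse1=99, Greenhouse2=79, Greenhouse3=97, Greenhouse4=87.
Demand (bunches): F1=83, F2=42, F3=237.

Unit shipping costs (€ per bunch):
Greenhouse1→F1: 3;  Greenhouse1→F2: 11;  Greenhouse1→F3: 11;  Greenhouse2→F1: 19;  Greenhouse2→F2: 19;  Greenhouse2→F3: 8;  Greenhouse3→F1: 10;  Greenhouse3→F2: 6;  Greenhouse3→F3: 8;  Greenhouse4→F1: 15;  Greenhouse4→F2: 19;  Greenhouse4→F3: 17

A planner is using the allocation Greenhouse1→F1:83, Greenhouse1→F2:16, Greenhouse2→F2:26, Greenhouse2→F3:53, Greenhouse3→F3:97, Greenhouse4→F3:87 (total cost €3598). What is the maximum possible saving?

Current plan cost = 83·3 + 16·11 + 26·19 + 53·8 + 97·8 + 87·17 = €3598.
Optimal plan:
  Greenhouse1 to F1: 83 × €3 = €249
  Greenhouse1 to F3: 16 × €11 = €176
  Greenhouse2 to F3: 79 × €8 = €632
  Greenhouse3 to F2: 42 × €6 = €252
  Greenhouse3 to F3: 55 × €8 = €440
  Greenhouse4 to F3: 87 × €17 = €1479
Optimal cost = €3228.
Saving = 3598 − 3228 = €370.

370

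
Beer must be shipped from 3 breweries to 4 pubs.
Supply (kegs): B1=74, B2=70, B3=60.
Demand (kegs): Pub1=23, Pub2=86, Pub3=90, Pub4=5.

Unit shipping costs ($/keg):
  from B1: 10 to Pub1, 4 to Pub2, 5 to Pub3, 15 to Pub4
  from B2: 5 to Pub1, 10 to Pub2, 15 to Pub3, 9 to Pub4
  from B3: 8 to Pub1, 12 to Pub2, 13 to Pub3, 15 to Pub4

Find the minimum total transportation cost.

1686

An optimal shipping plan:
  B1→Pub2: 44 × $4 = $176
  B1→Pub3: 30 × $5 = $150
  B2→Pub1: 23 × $5 = $115
  B2→Pub2: 42 × $10 = $420
  B2→Pub4: 5 × $9 = $45
  B3→Pub3: 60 × $13 = $780
Total = 176 + 150 + 115 + 420 + 45 + 780 = $1686.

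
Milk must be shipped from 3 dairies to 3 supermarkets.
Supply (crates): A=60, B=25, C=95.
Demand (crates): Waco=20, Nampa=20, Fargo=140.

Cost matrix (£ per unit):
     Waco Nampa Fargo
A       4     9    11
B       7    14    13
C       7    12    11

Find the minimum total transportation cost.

Optimal allocation:
  A–Waco: 20 × £4 = £80
  A–Nampa: 20 × £9 = £180
  A–Fargo: 20 × £11 = £220
  B–Fargo: 25 × £13 = £325
  C–Fargo: 95 × £11 = £1045
Total = 80 + 180 + 220 + 325 + 1045 = £1850.

1850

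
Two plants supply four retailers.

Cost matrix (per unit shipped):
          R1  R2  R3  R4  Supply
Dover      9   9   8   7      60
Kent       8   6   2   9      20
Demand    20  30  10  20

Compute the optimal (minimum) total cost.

Optimal allocation:
  Dover→R1: 20 × 9 = 180
  Dover→R2: 20 × 9 = 180
  Dover→R4: 20 × 7 = 140
  Kent→R2: 10 × 6 = 60
  Kent→R3: 10 × 2 = 20
Total = 180 + 180 + 140 + 60 + 20 = 580.

580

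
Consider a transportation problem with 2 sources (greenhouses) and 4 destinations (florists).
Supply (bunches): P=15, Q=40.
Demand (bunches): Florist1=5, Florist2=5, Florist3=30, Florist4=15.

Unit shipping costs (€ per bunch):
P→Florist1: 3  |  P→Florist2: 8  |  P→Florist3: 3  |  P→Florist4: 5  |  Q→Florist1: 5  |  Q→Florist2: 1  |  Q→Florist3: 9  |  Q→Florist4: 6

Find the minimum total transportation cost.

300

A cheapest plan:
  P→Florist3: 15 × €3 = €45
  Q→Florist1: 5 × €5 = €25
  Q→Florist2: 5 × €1 = €5
  Q→Florist3: 15 × €9 = €135
  Q→Florist4: 15 × €6 = €90
Total = 45 + 25 + 5 + 135 + 90 = €300.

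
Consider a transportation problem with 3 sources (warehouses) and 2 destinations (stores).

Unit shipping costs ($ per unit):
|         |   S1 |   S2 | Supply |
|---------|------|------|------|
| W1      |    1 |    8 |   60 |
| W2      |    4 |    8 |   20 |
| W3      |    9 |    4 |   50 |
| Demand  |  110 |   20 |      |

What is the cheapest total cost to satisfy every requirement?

One minimum-cost allocation:
  W1 to S1: 60 × $1 = $60
  W2 to S1: 20 × $4 = $80
  W3 to S1: 30 × $9 = $270
  W3 to S2: 20 × $4 = $80
Total = 60 + 80 + 270 + 80 = $490.

490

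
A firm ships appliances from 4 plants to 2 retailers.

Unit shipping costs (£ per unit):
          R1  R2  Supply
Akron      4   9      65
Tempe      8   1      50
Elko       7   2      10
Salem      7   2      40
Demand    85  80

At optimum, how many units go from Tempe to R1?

0

The minimum-cost plan:
  Akron to R1: 65 × £4 = £260
  Tempe to R2: 50 × £1 = £50
  Elko to R1: 10 × £7 = £70
  Salem to R1: 10 × £7 = £70
  Salem to R2: 30 × £2 = £60
Total cost = £510.
The route Tempe→R1 is not used.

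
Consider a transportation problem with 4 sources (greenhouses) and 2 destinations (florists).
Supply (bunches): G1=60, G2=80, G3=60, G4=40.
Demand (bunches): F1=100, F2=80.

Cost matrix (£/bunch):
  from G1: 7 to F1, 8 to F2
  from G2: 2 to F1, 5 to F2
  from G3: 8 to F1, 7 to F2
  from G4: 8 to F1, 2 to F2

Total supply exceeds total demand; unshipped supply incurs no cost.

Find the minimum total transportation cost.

An optimal shipping plan:
  G1 to F1: 20 × £7 = £140
  G2 to F1: 80 × £2 = £160
  G3 to F2: 40 × £7 = £280
  G4 to F2: 40 × £2 = £80
Total = 140 + 160 + 280 + 80 = £660.

660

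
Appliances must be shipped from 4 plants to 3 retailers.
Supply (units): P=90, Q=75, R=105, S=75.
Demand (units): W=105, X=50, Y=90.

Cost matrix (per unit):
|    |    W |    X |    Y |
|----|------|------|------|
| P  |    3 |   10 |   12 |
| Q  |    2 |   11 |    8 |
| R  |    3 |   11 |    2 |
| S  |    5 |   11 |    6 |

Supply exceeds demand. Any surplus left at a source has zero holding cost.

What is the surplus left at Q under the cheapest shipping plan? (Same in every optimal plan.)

An optimal plan:
  P–W: 15 × 3 = 45
  P–X: 50 × 10 = 500
  Q–W: 75 × 2 = 150
  R–W: 15 × 3 = 45
  R–Y: 90 × 2 = 180
Total cost = 920.
Q ships 75 of its 75, leaving 0.

0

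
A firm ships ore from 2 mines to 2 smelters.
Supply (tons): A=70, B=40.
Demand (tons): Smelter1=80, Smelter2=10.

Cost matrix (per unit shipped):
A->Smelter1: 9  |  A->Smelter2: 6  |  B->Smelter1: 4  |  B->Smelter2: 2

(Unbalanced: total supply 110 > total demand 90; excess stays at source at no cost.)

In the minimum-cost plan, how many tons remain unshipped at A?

An optimal plan:
  A–Smelter1: 40 × 9 = 360
  A–Smelter2: 10 × 6 = 60
  B–Smelter1: 40 × 4 = 160
Total cost = 580.
A ships 50 of its 70, leaving 20.

20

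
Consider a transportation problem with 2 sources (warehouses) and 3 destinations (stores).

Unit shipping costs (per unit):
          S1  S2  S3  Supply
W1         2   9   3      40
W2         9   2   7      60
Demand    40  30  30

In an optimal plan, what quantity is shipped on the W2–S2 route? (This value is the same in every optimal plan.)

30

Solving gives:
  W1→S1: 40 × 2 = 80
  W2→S2: 30 × 2 = 60
  W2→S3: 30 × 7 = 210
Total cost = 350.
So W2→S2 carries 30 units.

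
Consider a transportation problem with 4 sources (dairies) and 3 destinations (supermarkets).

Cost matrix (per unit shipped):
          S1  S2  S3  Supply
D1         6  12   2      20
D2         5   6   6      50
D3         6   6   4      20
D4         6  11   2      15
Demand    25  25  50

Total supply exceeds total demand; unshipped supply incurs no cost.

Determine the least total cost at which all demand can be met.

Optimal allocation:
  D1->S3: 20 × 2 = 40
  D2->S1: 25 × 5 = 125
  D2->S2: 20 × 6 = 120
  D3->S2: 5 × 6 = 30
  D3->S3: 15 × 4 = 60
  D4->S3: 15 × 2 = 30
Total = 40 + 125 + 120 + 30 + 60 + 30 = 405.
(Supply check: D1 ships 20; D2 ships 45; D3 ships 20; D4 ships 15.)

405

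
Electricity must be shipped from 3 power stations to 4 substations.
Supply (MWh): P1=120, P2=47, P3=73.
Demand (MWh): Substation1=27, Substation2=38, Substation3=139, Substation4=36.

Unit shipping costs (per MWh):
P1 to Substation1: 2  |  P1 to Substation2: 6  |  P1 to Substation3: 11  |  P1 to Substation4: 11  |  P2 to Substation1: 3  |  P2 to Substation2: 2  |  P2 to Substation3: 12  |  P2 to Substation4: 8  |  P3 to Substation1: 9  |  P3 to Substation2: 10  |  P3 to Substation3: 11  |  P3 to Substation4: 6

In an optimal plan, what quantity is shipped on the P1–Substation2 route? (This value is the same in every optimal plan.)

The minimum-cost plan:
  P1–Substation1: 27 × 2 = 54
  P1–Substation3: 93 × 11 = 1023
  P2–Substation2: 38 × 2 = 76
  P2–Substation3: 9 × 12 = 108
  P3–Substation3: 37 × 11 = 407
  P3–Substation4: 36 × 6 = 216
Total cost = 1884.
The route P1→Substation2 is not used.

0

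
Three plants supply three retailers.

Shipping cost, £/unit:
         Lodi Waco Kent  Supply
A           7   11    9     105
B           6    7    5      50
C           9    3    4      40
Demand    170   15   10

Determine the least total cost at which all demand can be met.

1255

Optimal allocation:
  A to Lodi: 105 units
  B to Lodi: 50 units
  C to Lodi: 15 units
  C to Waco: 15 units
  C to Kent: 10 units
Total cost = £1255.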